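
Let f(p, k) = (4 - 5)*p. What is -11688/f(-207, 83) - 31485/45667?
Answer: -180091097/3151023 ≈ -57.153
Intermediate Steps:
f(p, k) = -p
-11688/f(-207, 83) - 31485/45667 = -11688/((-1*(-207))) - 31485/45667 = -11688/207 - 31485*1/45667 = -11688*1/207 - 31485/45667 = -3896/69 - 31485/45667 = -180091097/3151023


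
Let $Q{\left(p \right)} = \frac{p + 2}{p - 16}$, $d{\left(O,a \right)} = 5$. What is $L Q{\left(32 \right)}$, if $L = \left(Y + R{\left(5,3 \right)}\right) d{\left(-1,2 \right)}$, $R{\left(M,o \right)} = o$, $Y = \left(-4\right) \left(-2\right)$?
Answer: $\frac{935}{8} \approx 116.88$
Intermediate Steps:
$Y = 8$
$Q{\left(p \right)} = \frac{2 + p}{-16 + p}$
$L = 55$ ($L = \left(8 + 3\right) 5 = 11 \cdot 5 = 55$)
$L Q{\left(32 \right)} = 55 \frac{2 + 32}{-16 + 32} = 55 \cdot \frac{1}{16} \cdot 34 = 55 \cdot \frac{17}{8} = \frac{935}{8}$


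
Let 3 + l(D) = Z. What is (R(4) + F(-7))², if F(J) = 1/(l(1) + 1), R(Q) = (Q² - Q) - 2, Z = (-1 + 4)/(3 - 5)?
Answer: 4624/49 ≈ 94.367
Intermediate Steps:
Z = -3/2 (Z = 3/(-2) = 3*(-½) = -3/2 ≈ -1.5000)
l(D) = -9/2 (l(D) = -3 - 3/2 = -9/2)
R(Q) = -2 + Q² - Q
F(J) = -2/7 (F(J) = 1/(-9/2 + 1) = 1/(-7/2) = -2/7)
(R(4) + F(-7))² = ((-2 + 4² - 1*4) - 2/7)² = ((-2 + 16 - 4) - 2/7)² = (10 - 2/7)² = (68/7)² = 4624/49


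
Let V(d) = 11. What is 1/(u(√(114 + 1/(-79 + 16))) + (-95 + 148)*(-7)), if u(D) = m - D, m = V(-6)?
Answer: -22680/8157619 + 3*√50267/8157619 ≈ -0.0026978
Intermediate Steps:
m = 11
u(D) = 11 - D
1/(u(√(114 + 1/(-79 + 16))) + (-95 + 148)*(-7)) = 1/((11 - √(114 + 1/(-79 + 16))) + (-95 + 148)*(-7)) = 1/((11 - √(114 + 1/(-63))) + 53*(-7)) = 1/((11 - √(114 - 1/63)) - 371) = 1/((11 - √(7181/63)) - 371) = 1/((11 - √50267/21) - 371) = 1/(-360 - √50267/21)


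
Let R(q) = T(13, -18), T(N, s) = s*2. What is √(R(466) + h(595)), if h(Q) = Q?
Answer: √559 ≈ 23.643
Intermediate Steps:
T(N, s) = 2*s
R(q) = -36 (R(q) = 2*(-18) = -36)
√(R(466) + h(595)) = √(-36 + 595) = √559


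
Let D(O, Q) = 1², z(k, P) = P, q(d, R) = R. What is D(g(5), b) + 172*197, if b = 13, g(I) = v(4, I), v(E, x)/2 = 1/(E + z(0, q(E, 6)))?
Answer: 33885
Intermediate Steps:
v(E, x) = 2/(6 + E) (v(E, x) = 2/(E + 6) = 2/(6 + E))
g(I) = ⅕ (g(I) = 2/(6 + 4) = 2/10 = 2*(⅒) = ⅕)
D(O, Q) = 1
D(g(5), b) + 172*197 = 1 + 172*197 = 1 + 33884 = 33885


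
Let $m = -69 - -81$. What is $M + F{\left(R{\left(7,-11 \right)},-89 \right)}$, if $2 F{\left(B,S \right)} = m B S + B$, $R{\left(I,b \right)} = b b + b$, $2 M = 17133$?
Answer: $- \frac{100237}{2} \approx -50119.0$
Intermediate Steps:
$M = \frac{17133}{2}$ ($M = \frac{1}{2} \cdot 17133 = \frac{17133}{2} \approx 8566.5$)
$m = 12$ ($m = -69 + 81 = 12$)
$R{\left(I,b \right)} = b + b^{2}$ ($R{\left(I,b \right)} = b^{2} + b = b + b^{2}$)
$F{\left(B,S \right)} = \frac{B}{2} + 6 B S$ ($F{\left(B,S \right)} = \frac{12 B S + B}{2} = \frac{B + 12 B S}{2} = \frac{B}{2} + 6 B S$)
$M + F{\left(R{\left(7,-11 \right)},-89 \right)} = \frac{17133}{2} + \frac{- 11 \left(1 - 11\right) \left(1 + 12 \left(-89\right)\right)}{2} = \frac{17133}{2} + \frac{\left(-11\right) \left(-10\right) \left(1 - 1068\right)}{2} = \frac{17133}{2} + \frac{1}{2} \cdot 110 \left(-1067\right) = \frac{17133}{2} - 58685 = - \frac{100237}{2}$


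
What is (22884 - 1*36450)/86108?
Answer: -357/2266 ≈ -0.15755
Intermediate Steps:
(22884 - 1*36450)/86108 = (22884 - 36450)*(1/86108) = -13566*1/86108 = -357/2266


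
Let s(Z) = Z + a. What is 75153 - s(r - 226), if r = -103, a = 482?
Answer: 75000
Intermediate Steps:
s(Z) = 482 + Z (s(Z) = Z + 482 = 482 + Z)
75153 - s(r - 226) = 75153 - (482 + (-103 - 226)) = 75153 - (482 - 329) = 75153 - 1*153 = 75153 - 153 = 75000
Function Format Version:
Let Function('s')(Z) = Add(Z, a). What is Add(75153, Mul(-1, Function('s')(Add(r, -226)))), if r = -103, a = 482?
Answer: 75000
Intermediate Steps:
Function('s')(Z) = Add(482, Z) (Function('s')(Z) = Add(Z, 482) = Add(482, Z))
Add(75153, Mul(-1, Function('s')(Add(r, -226)))) = Add(75153, Mul(-1, Add(482, Add(-103, -226)))) = Add(75153, Mul(-1, Add(482, -329))) = Add(75153, Mul(-1, 153)) = Add(75153, -153) = 75000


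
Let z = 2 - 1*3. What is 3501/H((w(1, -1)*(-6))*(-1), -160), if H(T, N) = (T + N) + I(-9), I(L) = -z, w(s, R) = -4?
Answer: -1167/61 ≈ -19.131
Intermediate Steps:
z = -1 (z = 2 - 3 = -1)
I(L) = 1 (I(L) = -1*(-1) = 1)
H(T, N) = 1 + N + T (H(T, N) = (T + N) + 1 = (N + T) + 1 = 1 + N + T)
3501/H((w(1, -1)*(-6))*(-1), -160) = 3501/(1 - 160 - 4*(-6)*(-1)) = 3501/(1 - 160 + 24*(-1)) = 3501/(1 - 160 - 24) = 3501/(-183) = 3501*(-1/183) = -1167/61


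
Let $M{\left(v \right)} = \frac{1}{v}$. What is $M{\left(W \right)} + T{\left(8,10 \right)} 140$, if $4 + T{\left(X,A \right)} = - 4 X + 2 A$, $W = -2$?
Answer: $- \frac{4481}{2} \approx -2240.5$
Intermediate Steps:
$T{\left(X,A \right)} = -4 - 4 X + 2 A$ ($T{\left(X,A \right)} = -4 + \left(- 4 X + 2 A\right) = -4 - 4 X + 2 A$)
$M{\left(W \right)} + T{\left(8,10 \right)} 140 = \frac{1}{-2} + \left(-4 - 32 + 2 \cdot 10\right) 140 = - \frac{1}{2} + \left(-4 - 32 + 20\right) 140 = - \frac{1}{2} - 2240 = - \frac{4481}{2}$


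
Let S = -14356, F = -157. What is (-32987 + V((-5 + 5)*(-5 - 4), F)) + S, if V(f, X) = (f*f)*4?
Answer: -47343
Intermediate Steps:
V(f, X) = 4*f**2 (V(f, X) = f**2*4 = 4*f**2)
(-32987 + V((-5 + 5)*(-5 - 4), F)) + S = (-32987 + 4*((-5 + 5)*(-5 - 4))**2) - 14356 = (-32987 + 4*(0*(-9))**2) - 14356 = (-32987 + 4*0**2) - 14356 = (-32987 + 4*0) - 14356 = (-32987 + 0) - 14356 = -32987 - 14356 = -47343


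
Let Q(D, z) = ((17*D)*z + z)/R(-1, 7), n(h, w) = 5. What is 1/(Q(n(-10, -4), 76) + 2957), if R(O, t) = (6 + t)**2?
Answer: 169/506269 ≈ 0.00033381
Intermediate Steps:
Q(D, z) = z/169 + 17*D*z/169 (Q(D, z) = ((17*D)*z + z)/((6 + 7)**2) = (17*D*z + z)/(13**2) = (z + 17*D*z)/169 = (z + 17*D*z)*(1/169) = z/169 + 17*D*z/169)
1/(Q(n(-10, -4), 76) + 2957) = 1/((1/169)*76*(1 + 17*5) + 2957) = 1/((1/169)*76*(1 + 85) + 2957) = 1/((1/169)*76*86 + 2957) = 1/(6536/169 + 2957) = 1/(506269/169) = 169/506269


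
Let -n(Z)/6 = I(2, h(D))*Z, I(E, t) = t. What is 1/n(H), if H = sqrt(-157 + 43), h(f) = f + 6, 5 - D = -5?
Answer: I*sqrt(114)/10944 ≈ 0.00097561*I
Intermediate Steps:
D = 10 (D = 5 - 1*(-5) = 5 + 5 = 10)
h(f) = 6 + f
H = I*sqrt(114) (H = sqrt(-114) = I*sqrt(114) ≈ 10.677*I)
n(Z) = -96*Z (n(Z) = -6*(6 + 10)*Z = -96*Z)
1/n(H) = 1/(-96*I*sqrt(114)) = I*sqrt(114)/10944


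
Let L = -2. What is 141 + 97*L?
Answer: -53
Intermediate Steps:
141 + 97*L = 141 + 97*(-2) = 141 - 194 = -53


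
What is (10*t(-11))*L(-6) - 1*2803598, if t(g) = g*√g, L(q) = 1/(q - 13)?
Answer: -2803598 + 110*I*√11/19 ≈ -2.8036e+6 + 19.202*I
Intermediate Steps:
L(q) = 1/(-13 + q)
t(g) = g^(3/2)
(10*t(-11))*L(-6) - 1*2803598 = (10*(-11)^(3/2))/(-13 - 6) - 1*2803598 = (10*(-11*I*√11))/(-19) - 2803598 = -110*I*√11*(-1/19) - 2803598 = 110*I*√11/19 - 2803598 = -2803598 + 110*I*√11/19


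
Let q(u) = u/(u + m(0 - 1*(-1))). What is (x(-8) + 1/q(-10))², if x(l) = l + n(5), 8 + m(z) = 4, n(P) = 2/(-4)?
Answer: 5041/100 ≈ 50.410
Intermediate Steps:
n(P) = -½ (n(P) = 2*(-¼) = -½)
m(z) = -4 (m(z) = -8 + 4 = -4)
q(u) = u/(-4 + u) (q(u) = u/(u - 4) = u/(-4 + u))
x(l) = -½ + l (x(l) = l - ½ = -½ + l)
(x(-8) + 1/q(-10))² = ((-½ - 8) + 1/(-10/(-4 - 10)))² = (-17/2 + 1/(-10/(-14)))² = (-17/2 + 1/(-10*(-1/14)))² = (-17/2 + 1/(5/7))² = (-17/2 + 7/5)² = (-71/10)² = 5041/100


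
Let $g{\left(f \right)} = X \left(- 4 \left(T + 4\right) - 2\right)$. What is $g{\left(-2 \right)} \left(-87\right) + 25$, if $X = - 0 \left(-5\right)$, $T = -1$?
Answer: $25$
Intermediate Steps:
$X = 0$ ($X = \left(-1\right) 0 = 0$)
$g{\left(f \right)} = 0$ ($g{\left(f \right)} = 0 \left(- 4 \left(-1 + 4\right) - 2\right) = 0 \left(\left(-4\right) 3 - 2\right) = 0 \left(-12 - 2\right) = 0 \left(-14\right) = 0$)
$g{\left(-2 \right)} \left(-87\right) + 25 = 0 \left(-87\right) + 25 = 0 + 25 = 25$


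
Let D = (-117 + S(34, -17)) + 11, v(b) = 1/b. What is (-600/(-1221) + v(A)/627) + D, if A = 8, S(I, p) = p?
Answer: -22736579/185592 ≈ -122.51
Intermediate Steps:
D = -123 (D = (-117 - 17) + 11 = -134 + 11 = -123)
(-600/(-1221) + v(A)/627) + D = (-600/(-1221) + 1/(8*627)) - 123 = (-600*(-1/1221) + (⅛)*(1/627)) - 123 = (200/407 + 1/5016) - 123 = 91237/185592 - 123 = -22736579/185592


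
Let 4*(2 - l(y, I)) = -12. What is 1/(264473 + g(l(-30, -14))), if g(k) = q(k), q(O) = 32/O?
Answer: 5/1322397 ≈ 3.7810e-6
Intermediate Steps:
l(y, I) = 5 (l(y, I) = 2 - ¼*(-12) = 2 + 3 = 5)
g(k) = 32/k
1/(264473 + g(l(-30, -14))) = 1/(264473 + 32/5) = 1/(1322397/5) = 5/1322397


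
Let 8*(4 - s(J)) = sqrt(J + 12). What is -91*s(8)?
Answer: -364 + 91*sqrt(5)/4 ≈ -313.13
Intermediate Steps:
s(J) = 4 - sqrt(12 + J)/8 (s(J) = 4 - sqrt(J + 12)/8 = 4 - sqrt(12 + J)/8)
-91*s(8) = -91*(4 - sqrt(12 + 8)/8) = -91*(4 - sqrt(5)/4) = -364 + 91*sqrt(5)/4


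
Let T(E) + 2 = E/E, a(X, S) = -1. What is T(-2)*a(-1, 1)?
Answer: 1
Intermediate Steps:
T(E) = -1 (T(E) = -2 + E/E = -2 + 1 = -1)
T(-2)*a(-1, 1) = -1*(-1) = 1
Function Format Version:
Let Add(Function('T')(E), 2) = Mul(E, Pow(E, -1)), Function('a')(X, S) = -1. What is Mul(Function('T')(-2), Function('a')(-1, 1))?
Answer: 1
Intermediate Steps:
Function('T')(E) = -1 (Function('T')(E) = Add(-2, Mul(E, Pow(E, -1))) = Add(-2, 1) = -1)
Mul(Function('T')(-2), Function('a')(-1, 1)) = Mul(-1, -1) = 1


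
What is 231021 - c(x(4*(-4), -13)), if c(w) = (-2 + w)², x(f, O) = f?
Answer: 230697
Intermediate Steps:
231021 - c(x(4*(-4), -13)) = 231021 - (-2 + 4*(-4))² = 231021 - (-2 - 16)² = 231021 - 1*(-18)² = 231021 - 1*324 = 231021 - 324 = 230697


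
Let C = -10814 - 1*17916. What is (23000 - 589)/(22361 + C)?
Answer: -22411/6369 ≈ -3.5188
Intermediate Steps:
C = -28730 (C = -10814 - 17916 = -28730)
(23000 - 589)/(22361 + C) = (23000 - 589)/(22361 - 28730) = 22411/(-6369) = 22411*(-1/6369) = -22411/6369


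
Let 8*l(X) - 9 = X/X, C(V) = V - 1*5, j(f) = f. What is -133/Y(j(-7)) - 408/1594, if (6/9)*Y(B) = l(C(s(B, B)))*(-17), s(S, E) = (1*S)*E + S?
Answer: 795988/203235 ≈ 3.9166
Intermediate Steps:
s(S, E) = S + E*S (s(S, E) = S*E + S = E*S + S = S + E*S)
C(V) = -5 + V (C(V) = V - 5 = -5 + V)
l(X) = 5/4 (l(X) = 9/8 + (X/X)/8 = 9/8 + (1/8)*1 = 9/8 + 1/8 = 5/4)
Y(B) = -255/8 (Y(B) = 3*((5/4)*(-17))/2 = (3/2)*(-85/4) = -255/8)
-133/Y(j(-7)) - 408/1594 = -133/(-255/8) - 408/1594 = -133*(-8/255) - 408*1/1594 = 1064/255 - 204/797 = 795988/203235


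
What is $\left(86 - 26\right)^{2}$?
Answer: $3600$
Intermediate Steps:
$\left(86 - 26\right)^{2} = 60^{2} = 3600$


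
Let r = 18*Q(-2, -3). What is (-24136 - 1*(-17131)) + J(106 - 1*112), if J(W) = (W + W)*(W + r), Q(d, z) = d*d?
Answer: -7797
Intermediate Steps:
Q(d, z) = d²
r = 72 (r = 18*(-2)² = 18*4 = 72)
J(W) = 2*W*(72 + W) (J(W) = (W + W)*(W + 72) = (2*W)*(72 + W) = 2*W*(72 + W))
(-24136 - 1*(-17131)) + J(106 - 1*112) = (-24136 - 1*(-17131)) + 2*(106 - 1*112)*(72 + (106 - 1*112)) = (-24136 + 17131) + 2*(106 - 112)*(72 + (106 - 112)) = -7005 + 2*(-6)*(72 - 6) = -7005 + 2*(-6)*66 = -7005 - 792 = -7797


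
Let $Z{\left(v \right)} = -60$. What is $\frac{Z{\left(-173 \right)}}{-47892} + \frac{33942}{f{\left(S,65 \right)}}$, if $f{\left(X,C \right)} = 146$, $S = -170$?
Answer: $\frac{67731626}{291343} \approx 232.48$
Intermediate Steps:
$\frac{Z{\left(-173 \right)}}{-47892} + \frac{33942}{f{\left(S,65 \right)}} = - \frac{60}{-47892} + \frac{33942}{146} = \left(-60\right) \left(- \frac{1}{47892}\right) + 33942 \cdot \frac{1}{146} = \frac{5}{3991} + \frac{16971}{73} = \frac{67731626}{291343}$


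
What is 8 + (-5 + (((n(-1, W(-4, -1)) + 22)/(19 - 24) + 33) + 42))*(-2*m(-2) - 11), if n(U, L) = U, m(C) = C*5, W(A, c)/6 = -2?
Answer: 3001/5 ≈ 600.20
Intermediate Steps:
W(A, c) = -12 (W(A, c) = 6*(-2) = -12)
m(C) = 5*C
8 + (-5 + (((n(-1, W(-4, -1)) + 22)/(19 - 24) + 33) + 42))*(-2*m(-2) - 11) = 8 + (-5 + (((-1 + 22)/(19 - 24) + 33) + 42))*(-10*(-2) - 11) = 8 + (-5 + ((21/(-5) + 33) + 42))*(-2*(-10) - 11) = 8 + (-5 + ((21*(-1/5) + 33) + 42))*(20 - 11) = 8 + (-5 + ((-21/5 + 33) + 42))*9 = 8 + (-5 + (144/5 + 42))*9 = 8 + (-5 + 354/5)*9 = 8 + (329/5)*9 = 8 + 2961/5 = 3001/5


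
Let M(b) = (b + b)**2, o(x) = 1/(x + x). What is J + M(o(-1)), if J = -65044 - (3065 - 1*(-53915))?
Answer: -122023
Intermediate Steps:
o(x) = 1/(2*x)
M(b) = 4*b**2 (M(b) = (2*b)**2 = 4*b**2)
J = -122024 (J = -65044 - (3065 + 53915) = -65044 - 1*56980 = -65044 - 56980 = -122024)
J + M(o(-1)) = -122024 + 4*((1/2)/(-1))**2 = -122024 + 4*((1/2)*(-1))**2 = -122024 + 4*(-1/2)**2 = -122024 + 4*(1/4) = -122024 + 1 = -122023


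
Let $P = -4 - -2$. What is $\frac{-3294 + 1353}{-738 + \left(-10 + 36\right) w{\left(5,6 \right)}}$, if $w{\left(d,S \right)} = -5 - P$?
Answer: $\frac{647}{272} \approx 2.3787$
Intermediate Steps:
$P = -2$ ($P = -4 + 2 = -2$)
$w{\left(d,S \right)} = -3$ ($w{\left(d,S \right)} = -5 - -2 = -5 + 2 = -3$)
$\frac{-3294 + 1353}{-738 + \left(-10 + 36\right) w{\left(5,6 \right)}} = \frac{-3294 + 1353}{-738 + \left(-10 + 36\right) \left(-3\right)} = - \frac{1941}{-738 + 26 \left(-3\right)} = - \frac{1941}{-738 - 78} = - \frac{1941}{-816} = \left(-1941\right) \left(- \frac{1}{816}\right) = \frac{647}{272}$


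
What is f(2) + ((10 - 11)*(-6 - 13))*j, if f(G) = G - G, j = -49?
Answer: -931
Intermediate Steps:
f(G) = 0
f(2) + ((10 - 11)*(-6 - 13))*j = 0 + ((10 - 11)*(-6 - 13))*(-49) = 0 - 1*(-19)*(-49) = 0 + 19*(-49) = 0 - 931 = -931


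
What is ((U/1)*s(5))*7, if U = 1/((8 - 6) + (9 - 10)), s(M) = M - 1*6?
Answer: -7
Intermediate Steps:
s(M) = -6 + M (s(M) = M - 6 = -6 + M)
U = 1 (U = 1/(2 - 1) = 1/1 = 1)
((U/1)*s(5))*7 = ((1/1)*(-6 + 5))*7 = ((1*1)*(-1))*7 = (1*(-1))*7 = -1*7 = -7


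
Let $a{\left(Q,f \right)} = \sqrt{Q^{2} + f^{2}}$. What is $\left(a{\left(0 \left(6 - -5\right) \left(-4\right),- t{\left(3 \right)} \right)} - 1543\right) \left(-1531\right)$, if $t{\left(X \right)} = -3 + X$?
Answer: $2362333$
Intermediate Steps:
$\left(a{\left(0 \left(6 - -5\right) \left(-4\right),- t{\left(3 \right)} \right)} - 1543\right) \left(-1531\right) = \left(\sqrt{\left(0 \left(6 - -5\right) \left(-4\right)\right)^{2} + \left(- (-3 + 3)\right)^{2}} - 1543\right) \left(-1531\right) = \left(\sqrt{\left(0 \left(6 + 5\right) \left(-4\right)\right)^{2} + \left(\left(-1\right) 0\right)^{2}} - 1543\right) \left(-1531\right) = \left(\sqrt{\left(0 \cdot 11 \left(-4\right)\right)^{2} + 0^{2}} - 1543\right) \left(-1531\right) = \left(\sqrt{\left(0 \left(-4\right)\right)^{2} + 0} - 1543\right) \left(-1531\right) = \left(\sqrt{0^{2} + 0} - 1543\right) \left(-1531\right) = \left(\sqrt{0 + 0} - 1543\right) \left(-1531\right) = \left(\sqrt{0} - 1543\right) \left(-1531\right) = \left(0 - 1543\right) \left(-1531\right) = \left(-1543\right) \left(-1531\right) = 2362333$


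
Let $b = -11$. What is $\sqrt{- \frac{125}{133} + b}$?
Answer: $\frac{2 i \sqrt{52801}}{133} \approx 3.4554 i$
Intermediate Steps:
$\sqrt{- \frac{125}{133} + b} = \sqrt{- \frac{125}{133} - 11} = \sqrt{- \frac{1588}{133}} = \frac{2 i \sqrt{52801}}{133}$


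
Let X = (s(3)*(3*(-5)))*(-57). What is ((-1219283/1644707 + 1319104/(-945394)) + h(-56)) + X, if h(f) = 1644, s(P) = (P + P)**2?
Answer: 25206314931186781/777448064779 ≈ 32422.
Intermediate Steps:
s(P) = 4*P**2 (s(P) = (2*P)**2 = 4*P**2)
X = 30780 (X = ((4*3**2)*(3*(-5)))*(-57) = ((4*9)*(-15))*(-57) = (36*(-15))*(-57) = -540*(-57) = 30780)
((-1219283/1644707 + 1319104/(-945394)) + h(-56)) + X = ((-1219283/1644707 + 1319104/(-945394)) + 1644) + 30780 = ((-1219283*1/1644707 + 1319104*(-1/945394)) + 1644) + 30780 = ((-1219283/1644707 - 659552/472697) + 1644) + 30780 = (-1661121207515/777448064779 + 1644) + 30780 = 1276463497289161/777448064779 + 30780 = 25206314931186781/777448064779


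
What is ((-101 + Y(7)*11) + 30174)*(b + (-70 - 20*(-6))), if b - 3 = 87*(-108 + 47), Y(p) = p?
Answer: -158408100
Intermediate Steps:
b = -5304 (b = 3 + 87*(-108 + 47) = 3 + 87*(-61) = 3 - 5307 = -5304)
((-101 + Y(7)*11) + 30174)*(b + (-70 - 20*(-6))) = ((-101 + 7*11) + 30174)*(-5304 + (-70 - 20*(-6))) = ((-101 + 77) + 30174)*(-5304 + (-70 + 120)) = (-24 + 30174)*(-5304 + 50) = 30150*(-5254) = -158408100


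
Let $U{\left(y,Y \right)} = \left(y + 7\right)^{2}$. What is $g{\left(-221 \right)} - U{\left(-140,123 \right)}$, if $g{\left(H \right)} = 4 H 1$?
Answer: $-18573$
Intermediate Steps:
$U{\left(y,Y \right)} = \left(7 + y\right)^{2}$
$g{\left(H \right)} = 4 H$
$g{\left(-221 \right)} - U{\left(-140,123 \right)} = 4 \left(-221\right) - \left(7 - 140\right)^{2} = -884 - \left(-133\right)^{2} = -884 - 17689 = -18573$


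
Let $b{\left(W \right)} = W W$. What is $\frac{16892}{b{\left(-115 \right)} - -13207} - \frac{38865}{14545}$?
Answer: $- \frac{39079277}{19222672} \approx -2.033$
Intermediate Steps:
$b{\left(W \right)} = W^{2}$
$\frac{16892}{b{\left(-115 \right)} - -13207} - \frac{38865}{14545} = \frac{16892}{\left(-115\right)^{2} - -13207} - \frac{38865}{14545} = \frac{16892}{13225 + 13207} - \frac{7773}{2909} = \frac{16892}{26432} - \frac{7773}{2909} = 16892 \cdot \frac{1}{26432} - \frac{7773}{2909} = \frac{4223}{6608} - \frac{7773}{2909} = - \frac{39079277}{19222672}$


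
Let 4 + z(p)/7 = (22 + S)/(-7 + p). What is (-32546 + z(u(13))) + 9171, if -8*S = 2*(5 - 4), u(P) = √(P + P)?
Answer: -2157339/92 - 609*√26/92 ≈ -23483.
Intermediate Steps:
u(P) = √2*√P (u(P) = √(2*P) = √2*√P)
S = -¼ (S = -(5 - 4)/4 = -1/4 = -⅛*2 = -¼ ≈ -0.25000)
z(p) = -28 + 609/(4*(-7 + p)) (z(p) = -28 + 7*((22 - ¼)/(-7 + p)) = -28 + 7*(87/(4*(-7 + p))) = -28 + 609/(4*(-7 + p)))
(-32546 + z(u(13))) + 9171 = (-32546 + 7*(199 - 16*√2*√13)/(4*(-7 + √2*√13))) + 9171 = (-32546 + 7*(199 - 16*√26)/(4*(-7 + √26))) + 9171 = -23375 + 7*(199 - 16*√26)/(4*(-7 + √26))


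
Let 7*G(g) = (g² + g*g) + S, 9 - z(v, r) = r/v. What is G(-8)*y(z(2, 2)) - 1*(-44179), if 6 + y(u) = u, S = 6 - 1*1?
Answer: 44217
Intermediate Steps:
S = 5 (S = 6 - 1 = 5)
z(v, r) = 9 - r/v
y(u) = -6 + u
G(g) = 5/7 + 2*g²/7 (G(g) = ((g² + g*g) + 5)/7 = ((g² + g²) + 5)/7 = (2*g² + 5)/7 = (5 + 2*g²)/7 = 5/7 + 2*g²/7)
G(-8)*y(z(2, 2)) - 1*(-44179) = (5/7 + (2/7)*(-8)²)*(-6 + (9 - 1*2/2)) - 1*(-44179) = (5/7 + (2/7)*64)*(-6 + (9 - 1*2*½)) + 44179 = (5/7 + 128/7)*(-6 + (9 - 1)) + 44179 = 19*(-6 + 8) + 44179 = 19*2 + 44179 = 38 + 44179 = 44217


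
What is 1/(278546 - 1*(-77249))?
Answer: 1/355795 ≈ 2.8106e-6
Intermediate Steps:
1/(278546 - 1*(-77249)) = 1/(278546 + 77249) = 1/355795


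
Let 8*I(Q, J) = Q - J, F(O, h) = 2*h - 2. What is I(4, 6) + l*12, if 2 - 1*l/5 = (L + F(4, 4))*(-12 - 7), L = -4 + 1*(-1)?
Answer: 5039/4 ≈ 1259.8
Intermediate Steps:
F(O, h) = -2 + 2*h
L = -5 (L = -4 - 1 = -5)
I(Q, J) = -J/8 + Q/8 (I(Q, J) = (Q - J)/8 = -J/8 + Q/8)
l = 105 (l = 10 - 5*(-5 + (-2 + 2*4))*(-12 - 7) = 10 - 5*(-5 + (-2 + 8))*(-19) = 10 - 5*(-5 + 6)*(-19) = 10 - 5*(-19) = 10 + 95 = 105)
I(4, 6) + l*12 = (-1/8*6 + (1/8)*4) + 105*12 = (-3/4 + 1/2) + 1260 = -1/4 + 1260 = 5039/4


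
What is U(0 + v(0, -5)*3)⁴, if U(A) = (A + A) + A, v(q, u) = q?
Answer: 0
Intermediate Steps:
U(A) = 3*A (U(A) = 2*A + A = 3*A)
U(0 + v(0, -5)*3)⁴ = (3*(0 + 0*3))⁴ = (3*(0 + 0))⁴ = (3*0)⁴ = 0⁴ = 0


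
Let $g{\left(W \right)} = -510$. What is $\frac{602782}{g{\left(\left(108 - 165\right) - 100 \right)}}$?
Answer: $- \frac{301391}{255} \approx -1181.9$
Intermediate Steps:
$\frac{602782}{g{\left(\left(108 - 165\right) - 100 \right)}} = \frac{602782}{-510} = 602782 \left(- \frac{1}{510}\right) = - \frac{301391}{255}$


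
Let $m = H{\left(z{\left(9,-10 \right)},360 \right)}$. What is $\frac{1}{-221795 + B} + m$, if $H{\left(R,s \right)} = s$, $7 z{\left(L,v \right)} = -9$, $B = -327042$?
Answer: $\frac{197581319}{548837} \approx 360.0$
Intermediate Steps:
$z{\left(L,v \right)} = - \frac{9}{7}$ ($z{\left(L,v \right)} = \frac{1}{7} \left(-9\right) = - \frac{9}{7}$)
$m = 360$
$\frac{1}{-221795 + B} + m = \frac{1}{-221795 - 327042} + 360 = \frac{1}{-548837} + 360 = - \frac{1}{548837} + 360 = \frac{197581319}{548837}$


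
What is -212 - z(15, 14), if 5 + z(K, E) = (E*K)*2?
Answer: -627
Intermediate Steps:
z(K, E) = -5 + 2*E*K (z(K, E) = -5 + (E*K)*2 = -5 + 2*E*K)
-212 - z(15, 14) = -212 - (-5 + 2*14*15) = -212 - (-5 + 420) = -212 - 1*415 = -212 - 415 = -627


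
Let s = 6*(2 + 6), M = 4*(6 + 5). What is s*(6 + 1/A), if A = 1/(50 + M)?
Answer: 4800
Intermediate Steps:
M = 44 (M = 4*11 = 44)
A = 1/94 (A = 1/(50 + 44) = 1/94 ≈ 0.010638)
s = 48 (s = 6*8 = 48)
s*(6 + 1/A) = 48*(6 + 1/(1/94)) = 48*(6 + 94) = 48*100 = 4800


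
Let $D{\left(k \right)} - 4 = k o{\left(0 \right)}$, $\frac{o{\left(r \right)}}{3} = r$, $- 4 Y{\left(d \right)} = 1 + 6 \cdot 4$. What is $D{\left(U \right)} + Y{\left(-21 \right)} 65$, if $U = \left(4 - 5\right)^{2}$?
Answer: $- \frac{1609}{4} \approx -402.25$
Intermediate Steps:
$Y{\left(d \right)} = - \frac{25}{4}$ ($Y{\left(d \right)} = - \frac{1 + 6 \cdot 4}{4} = - \frac{1 + 24}{4} = \left(- \frac{1}{4}\right) 25 = - \frac{25}{4}$)
$U = 1$ ($U = \left(-1\right)^{2} = 1$)
$o{\left(r \right)} = 3 r$
$D{\left(k \right)} = 4$ ($D{\left(k \right)} = 4 + k 3 \cdot 0 = 4 + k 0 = 4 + 0 = 4$)
$D{\left(U \right)} + Y{\left(-21 \right)} 65 = 4 - \frac{1625}{4} = - \frac{1609}{4}$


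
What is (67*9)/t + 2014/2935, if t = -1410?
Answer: 71329/275890 ≈ 0.25854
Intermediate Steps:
(67*9)/t + 2014/2935 = (67*9)/(-1410) + 2014/2935 = 603*(-1/1410) + 2014*(1/2935) = -201/470 + 2014/2935 = 71329/275890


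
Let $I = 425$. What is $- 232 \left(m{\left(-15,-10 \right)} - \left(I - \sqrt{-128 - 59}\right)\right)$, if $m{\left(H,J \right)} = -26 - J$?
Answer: $102312 - 232 i \sqrt{187} \approx 1.0231 \cdot 10^{5} - 3172.6 i$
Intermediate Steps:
$- 232 \left(m{\left(-15,-10 \right)} - \left(I - \sqrt{-128 - 59}\right)\right) = - 232 \left(\left(-26 - -10\right) + \left(\sqrt{-128 - 59} - 425\right)\right) = - 232 \left(\left(-26 + 10\right) - \left(425 - \sqrt{-187}\right)\right) = - 232 \left(-16 - \left(425 - i \sqrt{187}\right)\right) = - 232 \left(-441 + i \sqrt{187}\right) = 102312 - 232 i \sqrt{187}$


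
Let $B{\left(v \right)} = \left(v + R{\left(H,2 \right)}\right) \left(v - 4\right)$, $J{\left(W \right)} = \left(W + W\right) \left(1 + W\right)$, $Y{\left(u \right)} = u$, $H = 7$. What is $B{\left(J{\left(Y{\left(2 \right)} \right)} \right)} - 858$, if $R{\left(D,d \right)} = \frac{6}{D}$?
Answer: $- \frac{5286}{7} \approx -755.14$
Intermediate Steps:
$J{\left(W \right)} = 2 W \left(1 + W\right)$
$B{\left(v \right)} = \left(-4 + v\right) \left(\frac{6}{7} + v\right)$ ($B{\left(v \right)} = \left(v + \frac{6}{7}\right) \left(v - 4\right) = \left(v + 6 \cdot \frac{1}{7}\right) \left(-4 + v\right) = \left(v + \frac{6}{7}\right) \left(-4 + v\right) = \left(\frac{6}{7} + v\right) \left(-4 + v\right) = \left(-4 + v\right) \left(\frac{6}{7} + v\right)$)
$B{\left(J{\left(Y{\left(2 \right)} \right)} \right)} - 858 = \left(- \frac{24}{7} + \left(2 \cdot 2 \left(1 + 2\right)\right)^{2} - \frac{22 \cdot 2 \cdot 2 \left(1 + 2\right)}{7}\right) - 858 = \left(- \frac{24}{7} + \left(2 \cdot 2 \cdot 3\right)^{2} - \frac{22 \cdot 2 \cdot 2 \cdot 3}{7}\right) - 858 = \left(- \frac{24}{7} + 12^{2} - \frac{264}{7}\right) - 858 = \left(- \frac{24}{7} + 144 - \frac{264}{7}\right) - 858 = \frac{720}{7} - 858 = - \frac{5286}{7}$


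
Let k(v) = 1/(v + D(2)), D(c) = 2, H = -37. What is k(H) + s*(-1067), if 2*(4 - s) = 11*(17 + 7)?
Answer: 4780159/35 ≈ 1.3658e+5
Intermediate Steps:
k(v) = 1/(2 + v) (k(v) = 1/(v + 2) = 1/(2 + v))
s = -128 (s = 4 - 11*(17 + 7)/2 = 4 - 11*24/2 = 4 - 1/2*264 = 4 - 132 = -128)
k(H) + s*(-1067) = 1/(2 - 37) - 128*(-1067) = 1/(-35) + 136576 = -1/35 + 136576 = 4780159/35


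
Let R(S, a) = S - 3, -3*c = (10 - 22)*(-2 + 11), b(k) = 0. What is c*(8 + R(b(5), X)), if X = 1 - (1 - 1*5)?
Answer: 180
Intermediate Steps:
c = 36 (c = -(10 - 22)*(-2 + 11)/3 = -(-4)*9 = -1/3*(-108) = 36)
X = 5 (X = 1 - (1 - 5) = 1 - 1*(-4) = 1 + 4 = 5)
R(S, a) = -3 + S
c*(8 + R(b(5), X)) = 36*(8 + (-3 + 0)) = 36*(8 - 3) = 36*5 = 180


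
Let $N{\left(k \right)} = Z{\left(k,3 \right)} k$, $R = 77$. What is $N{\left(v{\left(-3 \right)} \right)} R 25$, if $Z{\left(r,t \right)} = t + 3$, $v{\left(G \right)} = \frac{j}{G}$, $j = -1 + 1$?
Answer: $0$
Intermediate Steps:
$j = 0$
$v{\left(G \right)} = 0$ ($v{\left(G \right)} = \frac{0}{G} = 0$)
$Z{\left(r,t \right)} = 3 + t$
$N{\left(k \right)} = 6 k$ ($N{\left(k \right)} = \left(3 + 3\right) k = 6 k$)
$N{\left(v{\left(-3 \right)} \right)} R 25 = 6 \cdot 0 \cdot 77 \cdot 25 = 0 \cdot 77 \cdot 25 = 0 \cdot 25 = 0$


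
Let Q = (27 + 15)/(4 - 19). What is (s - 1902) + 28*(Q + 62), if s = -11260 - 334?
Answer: -59192/5 ≈ -11838.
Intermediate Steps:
s = -11594
Q = -14/5 (Q = 42/(-15) = 42*(-1/15) = -14/5 ≈ -2.8000)
(s - 1902) + 28*(Q + 62) = (-11594 - 1902) + 28*(-14/5 + 62) = -13496 + 28*(296/5) = -13496 + 8288/5 = -59192/5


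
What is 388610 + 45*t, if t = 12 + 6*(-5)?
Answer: 387800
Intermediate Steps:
t = -18 (t = 12 - 30 = -18)
388610 + 45*t = 388610 + 45*(-18) = 388610 - 810 = 387800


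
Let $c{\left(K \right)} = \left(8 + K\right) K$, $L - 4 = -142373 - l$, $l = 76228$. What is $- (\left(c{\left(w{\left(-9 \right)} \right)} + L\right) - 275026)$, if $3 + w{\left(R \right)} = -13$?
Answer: $493495$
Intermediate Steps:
$L = -218597$ ($L = 4 - 218601 = -218597$)
$w{\left(R \right)} = -16$ ($w{\left(R \right)} = -3 - 13 = -16$)
$c{\left(K \right)} = K \left(8 + K\right)$
$- (\left(c{\left(w{\left(-9 \right)} \right)} + L\right) - 275026) = - (\left(- 16 \left(8 - 16\right) - 218597\right) - 275026) = - (\left(\left(-16\right) \left(-8\right) - 218597\right) - 275026) = - (\left(128 - 218597\right) - 275026) = - (-218469 - 275026) = \left(-1\right) \left(-493495\right) = 493495$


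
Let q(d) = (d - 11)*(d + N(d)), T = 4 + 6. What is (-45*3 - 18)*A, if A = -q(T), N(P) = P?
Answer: -3060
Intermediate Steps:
T = 10
q(d) = 2*d*(-11 + d) (q(d) = (d - 11)*(d + d) = (-11 + d)*(2*d) = 2*d*(-11 + d))
A = 20 (A = -2*10*(-11 + 10) = -2*10*(-1) = -1*(-20) = 20)
(-45*3 - 18)*A = (-45*3 - 18)*20 = (-135 - 18)*20 = -153*20 = -3060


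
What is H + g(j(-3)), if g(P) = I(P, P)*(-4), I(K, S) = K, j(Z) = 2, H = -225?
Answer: -233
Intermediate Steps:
g(P) = -4*P (g(P) = P*(-4) = -4*P)
H + g(j(-3)) = -225 - 4*2 = -225 - 8 = -233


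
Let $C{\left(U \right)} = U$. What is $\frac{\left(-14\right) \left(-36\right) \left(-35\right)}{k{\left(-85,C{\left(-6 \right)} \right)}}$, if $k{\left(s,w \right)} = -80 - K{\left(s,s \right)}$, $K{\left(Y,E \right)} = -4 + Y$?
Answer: $-1960$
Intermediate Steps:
$k{\left(s,w \right)} = -76 - s$ ($k{\left(s,w \right)} = -80 - \left(-4 + s\right) = -76 - s$)
$\frac{\left(-14\right) \left(-36\right) \left(-35\right)}{k{\left(-85,C{\left(-6 \right)} \right)}} = \frac{\left(-14\right) \left(-36\right) \left(-35\right)}{-76 - -85} = \frac{504 \left(-35\right)}{-76 + 85} = - \frac{17640}{9} = \left(-17640\right) \frac{1}{9} = -1960$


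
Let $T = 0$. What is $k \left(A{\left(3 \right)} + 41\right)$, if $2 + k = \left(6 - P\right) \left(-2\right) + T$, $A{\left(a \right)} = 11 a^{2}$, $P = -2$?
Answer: $-2520$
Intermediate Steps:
$k = -18$ ($k = -2 + \left(\left(6 - -2\right) \left(-2\right) + 0\right) = -2 + \left(\left(6 + 2\right) \left(-2\right) + 0\right) = -2 + \left(8 \left(-2\right) + 0\right) = -2 + \left(-16 + 0\right) = -2 - 16 = -18$)
$k \left(A{\left(3 \right)} + 41\right) = - 18 \left(11 \cdot 3^{2} + 41\right) = - 18 \left(11 \cdot 9 + 41\right) = - 18 \left(99 + 41\right) = \left(-18\right) 140 = -2520$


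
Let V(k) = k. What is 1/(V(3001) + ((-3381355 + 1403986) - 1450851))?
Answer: -1/3425219 ≈ -2.9195e-7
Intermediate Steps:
1/(V(3001) + ((-3381355 + 1403986) - 1450851)) = 1/(3001 + ((-3381355 + 1403986) - 1450851)) = 1/(3001 + (-1977369 - 1450851)) = 1/(3001 - 3428220) = 1/(-3425219) = -1/3425219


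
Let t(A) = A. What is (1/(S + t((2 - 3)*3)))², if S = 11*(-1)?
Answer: 1/196 ≈ 0.0051020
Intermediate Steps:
S = -11
(1/(S + t((2 - 3)*3)))² = (1/(-11 + (2 - 3)*3))² = (1/(-11 - 1*3))² = (1/(-11 - 3))² = (1/(-14))² = (-1/14)² = 1/196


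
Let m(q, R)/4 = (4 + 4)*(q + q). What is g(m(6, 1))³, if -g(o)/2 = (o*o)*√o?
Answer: -78794979080474198016*√6 ≈ -1.9301e+20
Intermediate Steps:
m(q, R) = 64*q (m(q, R) = 4*((4 + 4)*(q + q)) = 4*(8*(2*q)) = 4*(16*q) = 64*q)
g(o) = -2*o^(5/2) (g(o) = -2*o*o*√o = -2*o²*√o = -2*o^(5/2))
g(m(6, 1))³ = (-2*1179648*√6)³ = (-2359296*√6)³ = -78794979080474198016*√6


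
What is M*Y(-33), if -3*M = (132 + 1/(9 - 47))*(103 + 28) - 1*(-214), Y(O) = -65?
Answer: 14410435/38 ≈ 3.7922e+5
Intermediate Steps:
M = -221699/38 (M = -((132 + 1/(9 - 47))*(103 + 28) - 1*(-214))/3 = -((132 + 1/(-38))*131 + 214)/3 = -((132 - 1/38)*131 + 214)/3 = -((5015/38)*131 + 214)/3 = -(656965/38 + 214)/3 = -⅓*665097/38 = -221699/38 ≈ -5834.2)
M*Y(-33) = -221699/38*(-65) = 14410435/38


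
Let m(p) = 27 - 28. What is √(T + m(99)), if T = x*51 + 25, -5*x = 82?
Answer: I*√20310/5 ≈ 28.503*I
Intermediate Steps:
x = -82/5 (x = -⅕*82 = -82/5 ≈ -16.400)
m(p) = -1
T = -4057/5 (T = -82/5*51 + 25 = -4182/5 + 25 = -4057/5 ≈ -811.40)
√(T + m(99)) = √(-4057/5 - 1) = √(-4062/5) = I*√20310/5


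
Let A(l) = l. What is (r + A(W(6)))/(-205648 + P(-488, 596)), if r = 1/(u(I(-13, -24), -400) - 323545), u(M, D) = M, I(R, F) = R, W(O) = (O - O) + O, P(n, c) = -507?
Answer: -1941347/66703099490 ≈ -2.9104e-5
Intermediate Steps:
W(O) = O (W(O) = 0 + O = O)
r = -1/323558 (r = 1/(-13 - 323545) = 1/(-323558) = -1/323558 ≈ -3.0906e-6)
(r + A(W(6)))/(-205648 + P(-488, 596)) = (-1/323558 + 6)/(-205648 - 507) = (1941347/323558)/(-206155) = (1941347/323558)*(-1/206155) = -1941347/66703099490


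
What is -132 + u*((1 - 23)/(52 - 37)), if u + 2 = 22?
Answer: -484/3 ≈ -161.33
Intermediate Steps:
u = 20 (u = -2 + 22 = 20)
-132 + u*((1 - 23)/(52 - 37)) = -132 + 20*((1 - 23)/(52 - 37)) = -132 + 20*(-22/15) = -132 - 88/3 = -484/3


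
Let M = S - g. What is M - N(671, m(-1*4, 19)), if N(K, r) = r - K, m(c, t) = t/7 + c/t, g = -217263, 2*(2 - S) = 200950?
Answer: 15621980/133 ≈ 1.1746e+5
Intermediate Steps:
S = -100473 (S = 2 - 1/2*200950 = 2 - 100475 = -100473)
m(c, t) = t/7 + c/t (m(c, t) = t*(1/7) + c/t = t/7 + c/t)
M = 116790 (M = -100473 - 1*(-217263) = -100473 + 217263 = 116790)
M - N(671, m(-1*4, 19)) = 116790 - (((1/7)*19 - 1*4/19) - 1*671) = 116790 - ((19/7 - 4*1/19) - 671) = 116790 - ((19/7 - 4/19) - 671) = 116790 - (333/133 - 671) = 116790 - 1*(-88910/133) = 116790 + 88910/133 = 15621980/133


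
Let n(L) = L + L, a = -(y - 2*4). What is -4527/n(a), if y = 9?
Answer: 4527/2 ≈ 2263.5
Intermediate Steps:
a = -1 (a = -(9 - 2*4) = -(9 - 8) = -1*1 = -1)
n(L) = 2*L
-4527/n(a) = -4527/(2*(-1)) = -4527/(-2) = -4527*(-½) = 4527/2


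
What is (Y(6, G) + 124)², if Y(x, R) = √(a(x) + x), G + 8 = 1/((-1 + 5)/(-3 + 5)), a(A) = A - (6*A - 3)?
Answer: (124 + I*√21)² ≈ 15355.0 + 1136.5*I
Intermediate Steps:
a(A) = 3 - 5*A (a(A) = A - (-3 + 6*A) = A + (3 - 6*A) = 3 - 5*A)
G = -15/2 (G = -8 + 1/((-1 + 5)/(-3 + 5)) = -8 + 1/(4/2) = -8 + 1/(4*(½)) = -8 + 1/2 = -8 + ½ = -15/2 ≈ -7.5000)
Y(x, R) = √(3 - 4*x) (Y(x, R) = √((3 - 5*x) + x) = √(3 - 4*x))
(Y(6, G) + 124)² = (√(3 - 4*6) + 124)² = (√(3 - 24) + 124)² = (√(-21) + 124)² = (I*√21 + 124)² = (124 + I*√21)²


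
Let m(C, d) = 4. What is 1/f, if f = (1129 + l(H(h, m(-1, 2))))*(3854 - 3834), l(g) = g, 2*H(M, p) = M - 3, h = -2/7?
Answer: 7/157830 ≈ 4.4352e-5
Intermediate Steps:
h = -2/7 (h = -2*⅐ = -2/7 ≈ -0.28571)
H(M, p) = -3/2 + M/2 (H(M, p) = (M - 3)/2 = (-3 + M)/2 = -3/2 + M/2)
f = 157830/7 (f = (1129 + (-3/2 + (½)*(-2/7)))*(3854 - 3834) = (1129 + (-3/2 - ⅐))*20 = (1129 - 23/14)*20 = (15783/14)*20 = 157830/7 ≈ 22547.)
1/f = 1/(157830/7) = 7/157830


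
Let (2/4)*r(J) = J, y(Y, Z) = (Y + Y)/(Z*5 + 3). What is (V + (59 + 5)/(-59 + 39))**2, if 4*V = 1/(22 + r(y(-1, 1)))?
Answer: 1879641/184900 ≈ 10.166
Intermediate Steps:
y(Y, Z) = 2*Y/(3 + 5*Z) (y(Y, Z) = (2*Y)/(5*Z + 3) = (2*Y)/(3 + 5*Z) = 2*Y/(3 + 5*Z))
r(J) = 2*J
V = 1/86 (V = 1/(4*(22 + 2*(2*(-1)/(3 + 5*1)))) = 1/(4*(22 + 2*(2*(-1)/(3 + 5)))) = 1/(4*(22 + 2*(2*(-1)/8))) = 1/(4*(22 + 2*(2*(-1)*(1/8)))) = 1/(4*(22 + 2*(-1/4))) = 1/(4*(22 - 1/2)) = 1/(4*(43/2)) = (1/4)*(2/43) = 1/86 ≈ 0.011628)
(V + (59 + 5)/(-59 + 39))**2 = (1/86 + (59 + 5)/(-59 + 39))**2 = (1/86 + 64/(-20))**2 = (1/86 + 64*(-1/20))**2 = (1/86 - 16/5)**2 = (-1371/430)**2 = 1879641/184900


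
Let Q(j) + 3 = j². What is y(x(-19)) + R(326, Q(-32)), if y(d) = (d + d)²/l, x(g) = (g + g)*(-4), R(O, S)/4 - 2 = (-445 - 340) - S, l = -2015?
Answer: -14632656/2015 ≈ -7261.9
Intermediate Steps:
Q(j) = -3 + j²
R(O, S) = -3132 - 4*S (R(O, S) = 8 + 4*((-445 - 340) - S) = 8 + 4*(-785 - S) = 8 + (-3140 - 4*S) = -3132 - 4*S)
x(g) = -8*g (x(g) = (2*g)*(-4) = -8*g)
y(d) = -4*d²/2015 (y(d) = (d + d)²/(-2015) = (2*d)²*(-1/2015) = (4*d²)*(-1/2015) = -4*d²/2015)
y(x(-19)) + R(326, Q(-32)) = -4*(-8*(-19))²/2015 + (-3132 - 4*(-3 + (-32)²)) = -4/2015*152² + (-3132 - 4*(-3 + 1024)) = -4/2015*23104 + (-3132 - 4*1021) = -92416/2015 + (-3132 - 4084) = -92416/2015 - 7216 = -14632656/2015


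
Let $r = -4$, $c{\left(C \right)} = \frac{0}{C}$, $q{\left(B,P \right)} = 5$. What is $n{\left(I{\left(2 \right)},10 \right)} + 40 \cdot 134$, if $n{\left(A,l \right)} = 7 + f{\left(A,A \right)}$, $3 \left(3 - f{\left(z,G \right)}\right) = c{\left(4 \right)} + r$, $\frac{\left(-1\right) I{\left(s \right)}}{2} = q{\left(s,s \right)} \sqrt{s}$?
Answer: $\frac{16114}{3} \approx 5371.3$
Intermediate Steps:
$c{\left(C \right)} = 0$
$I{\left(s \right)} = - 10 \sqrt{s}$ ($I{\left(s \right)} = - 2 \cdot 5 \sqrt{s} = - 10 \sqrt{s}$)
$f{\left(z,G \right)} = \frac{13}{3}$ ($f{\left(z,G \right)} = 3 - \frac{0 - 4}{3} = 3 - - \frac{4}{3} = 3 + \frac{4}{3} = \frac{13}{3}$)
$n{\left(A,l \right)} = \frac{34}{3}$ ($n{\left(A,l \right)} = 7 + \frac{13}{3} = \frac{34}{3}$)
$n{\left(I{\left(2 \right)},10 \right)} + 40 \cdot 134 = \frac{34}{3} + 40 \cdot 134 = \frac{34}{3} + 5360 = \frac{16114}{3}$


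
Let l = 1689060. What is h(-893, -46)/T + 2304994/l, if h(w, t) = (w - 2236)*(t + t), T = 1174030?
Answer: 31923584299/19830071118 ≈ 1.6099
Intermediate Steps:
h(w, t) = 2*t*(-2236 + w) (h(w, t) = (-2236 + w)*(2*t) = 2*t*(-2236 + w))
h(-893, -46)/T + 2304994/l = (2*(-46)*(-2236 - 893))/1174030 + 2304994/1689060 = (2*(-46)*(-3129))*(1/1174030) + 2304994*(1/1689060) = 287868*(1/1174030) + 1152497/844530 = 143934/587015 + 1152497/844530 = 31923584299/19830071118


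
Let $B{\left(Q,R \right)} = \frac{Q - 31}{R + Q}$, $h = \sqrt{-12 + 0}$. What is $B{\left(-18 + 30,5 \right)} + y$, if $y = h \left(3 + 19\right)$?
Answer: $- \frac{19}{17} + 44 i \sqrt{3} \approx -1.1176 + 76.21 i$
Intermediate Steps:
$h = 2 i \sqrt{3}$ ($h = \sqrt{-12} = 2 i \sqrt{3} \approx 3.4641 i$)
$y = 44 i \sqrt{3}$ ($y = 2 i \sqrt{3} \left(3 + 19\right) = 2 i \sqrt{3} \cdot 22 = 44 i \sqrt{3} \approx 76.21 i$)
$B{\left(Q,R \right)} = \frac{-31 + Q}{Q + R}$
$B{\left(-18 + 30,5 \right)} + y = \frac{-31 + \left(-18 + 30\right)}{\left(-18 + 30\right) + 5} + 44 i \sqrt{3} = \frac{-31 + 12}{12 + 5} + 44 i \sqrt{3} = \frac{1}{17} \left(-19\right) + 44 i \sqrt{3} = - \frac{19}{17} + 44 i \sqrt{3}$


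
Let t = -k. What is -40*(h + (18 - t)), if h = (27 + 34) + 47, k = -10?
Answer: -4640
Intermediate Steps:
t = 10 (t = -1*(-10) = 10)
h = 108 (h = 61 + 47 = 108)
-40*(h + (18 - t)) = -40*(108 + (18 - 1*10)) = -40*(108 + (18 - 10)) = -40*(108 + 8) = -40*116 = -4640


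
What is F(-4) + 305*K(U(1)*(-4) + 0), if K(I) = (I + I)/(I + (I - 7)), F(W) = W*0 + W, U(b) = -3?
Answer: 7252/17 ≈ 426.59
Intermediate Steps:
F(W) = W (F(W) = 0 + W = W)
K(I) = 2*I/(-7 + 2*I) (K(I) = (2*I)/(I + (-7 + I)) = (2*I)/(-7 + 2*I) = 2*I/(-7 + 2*I))
F(-4) + 305*K(U(1)*(-4) + 0) = -4 + 305*(2*(-3*(-4) + 0)/(-7 + 2*(-3*(-4) + 0))) = -4 + 305*(2*(12 + 0)/(-7 + 2*(12 + 0))) = -4 + 305*(2*12/(-7 + 2*12)) = -4 + 305*(2*12/(-7 + 24)) = -4 + 305*(2*12/17) = -4 + 305*(2*12*(1/17)) = -4 + 305*(24/17) = -4 + 7320/17 = 7252/17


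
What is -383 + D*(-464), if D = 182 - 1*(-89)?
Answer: -126127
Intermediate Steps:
D = 271 (D = 182 + 89 = 271)
-383 + D*(-464) = -383 + 271*(-464) = -383 - 125744 = -126127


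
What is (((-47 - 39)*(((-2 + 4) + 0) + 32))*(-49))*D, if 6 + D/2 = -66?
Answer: -20631744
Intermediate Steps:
D = -144 (D = -12 + 2*(-66) = -12 - 132 = -144)
(((-47 - 39)*(((-2 + 4) + 0) + 32))*(-49))*D = (((-47 - 39)*(((-2 + 4) + 0) + 32))*(-49))*(-144) = (-86*((2 + 0) + 32)*(-49))*(-144) = (-86*(2 + 32)*(-49))*(-144) = (-86*34*(-49))*(-144) = -2924*(-49)*(-144) = 143276*(-144) = -20631744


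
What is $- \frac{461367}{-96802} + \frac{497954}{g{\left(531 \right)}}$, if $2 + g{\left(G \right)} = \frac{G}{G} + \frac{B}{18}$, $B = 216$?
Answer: $\frac{48208018145}{1064822} \approx 45273.0$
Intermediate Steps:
$g{\left(G \right)} = 11$ ($g{\left(G \right)} = -2 + \left(\frac{G}{G} + \frac{216}{18}\right) = -2 + \left(1 + 216 \cdot \frac{1}{18}\right) = -2 + \left(1 + 12\right) = -2 + 13 = 11$)
$- \frac{461367}{-96802} + \frac{497954}{g{\left(531 \right)}} = - \frac{461367}{-96802} + \frac{497954}{11} = \left(-461367\right) \left(- \frac{1}{96802}\right) + 497954 \cdot \frac{1}{11} = \frac{461367}{96802} + \frac{497954}{11} = \frac{48208018145}{1064822}$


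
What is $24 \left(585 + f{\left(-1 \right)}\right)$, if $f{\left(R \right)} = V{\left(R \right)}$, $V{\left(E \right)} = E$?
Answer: $14016$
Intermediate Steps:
$f{\left(R \right)} = R$
$24 \left(585 + f{\left(-1 \right)}\right) = 24 \left(585 - 1\right) = 24 \cdot 584 = 14016$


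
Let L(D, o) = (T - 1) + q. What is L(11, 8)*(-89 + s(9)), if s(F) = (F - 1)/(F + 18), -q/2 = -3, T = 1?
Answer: -4790/9 ≈ -532.22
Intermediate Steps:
q = 6 (q = -2*(-3) = 6)
s(F) = (-1 + F)/(18 + F)
L(D, o) = 6 (L(D, o) = (1 - 1) + 6 = 0 + 6 = 6)
L(11, 8)*(-89 + s(9)) = 6*(-89 + (-1 + 9)/(18 + 9)) = 6*(-89 + 8/27) = 6*(-2395/27) = -4790/9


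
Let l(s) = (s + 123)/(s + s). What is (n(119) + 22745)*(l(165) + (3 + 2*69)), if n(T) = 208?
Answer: 179102259/55 ≈ 3.2564e+6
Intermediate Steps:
l(s) = (123 + s)/(2*s) (l(s) = (123 + s)/((2*s)) = (123 + s)*(1/(2*s)) = (123 + s)/(2*s))
(n(119) + 22745)*(l(165) + (3 + 2*69)) = (208 + 22745)*((½)*(123 + 165)/165 + (3 + 2*69)) = 22953*((½)*(1/165)*288 + (3 + 138)) = 22953*(48/55 + 141) = 22953*(7803/55) = 179102259/55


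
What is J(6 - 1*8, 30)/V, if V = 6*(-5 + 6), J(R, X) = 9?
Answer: 3/2 ≈ 1.5000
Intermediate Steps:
V = 6 (V = 6*1 = 6)
J(6 - 1*8, 30)/V = 9/6 = 9*(⅙) = 3/2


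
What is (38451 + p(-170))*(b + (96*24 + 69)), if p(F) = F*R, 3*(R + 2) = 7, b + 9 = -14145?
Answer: -452323641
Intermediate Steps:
b = -14154 (b = -9 - 14145 = -14154)
R = ⅓ (R = -2 + (⅓)*7 = -2 + 7/3 = ⅓ ≈ 0.33333)
p(F) = F/3 (p(F) = F*(⅓) = F/3)
(38451 + p(-170))*(b + (96*24 + 69)) = (38451 + (⅓)*(-170))*(-14154 + (96*24 + 69)) = (38451 - 170/3)*(-14154 + (2304 + 69)) = 115183*(-14154 + 2373)/3 = (115183/3)*(-11781) = -452323641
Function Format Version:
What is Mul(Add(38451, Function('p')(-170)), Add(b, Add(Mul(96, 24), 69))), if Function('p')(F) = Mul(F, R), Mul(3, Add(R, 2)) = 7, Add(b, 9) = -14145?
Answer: -452323641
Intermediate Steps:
b = -14154 (b = Add(-9, -14145) = -14154)
R = Rational(1, 3) (R = Add(-2, Mul(Rational(1, 3), 7)) = Add(-2, Rational(7, 3)) = Rational(1, 3) ≈ 0.33333)
Function('p')(F) = Mul(Rational(1, 3), F) (Function('p')(F) = Mul(F, Rational(1, 3)) = Mul(Rational(1, 3), F))
Mul(Add(38451, Function('p')(-170)), Add(b, Add(Mul(96, 24), 69))) = Mul(Add(38451, Mul(Rational(1, 3), -170)), Add(-14154, Add(Mul(96, 24), 69))) = Mul(Add(38451, Rational(-170, 3)), Add(-14154, Add(2304, 69))) = Mul(Rational(115183, 3), Add(-14154, 2373)) = Mul(Rational(115183, 3), -11781) = -452323641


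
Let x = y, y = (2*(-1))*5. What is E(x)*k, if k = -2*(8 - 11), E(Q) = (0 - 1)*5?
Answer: -30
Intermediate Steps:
y = -10 (y = -2*5 = -10)
x = -10
E(Q) = -5 (E(Q) = -1*5 = -5)
k = 6 (k = -2*(-3) = 6)
E(x)*k = -5*6 = -30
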